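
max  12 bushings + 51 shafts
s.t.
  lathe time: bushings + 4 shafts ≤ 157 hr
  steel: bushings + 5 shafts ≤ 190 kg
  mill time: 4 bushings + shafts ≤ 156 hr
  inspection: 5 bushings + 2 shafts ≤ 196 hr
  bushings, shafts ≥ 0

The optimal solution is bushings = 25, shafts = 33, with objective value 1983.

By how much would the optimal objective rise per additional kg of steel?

Binding: lathe time and steel. Non-binding: mill time (23 unused), inspection (5 unused).
By complementary slackness, y = 0 for the non-binding constraints.
The binding rows give the dual system: 1·y_lathe time + 1·y_steel = 12 and 4·y_lathe time + 5·y_steel = 51.
This yields shadow prices y_lathe time = 9, y_steel = 3.
Shadow price of steel = 3.

3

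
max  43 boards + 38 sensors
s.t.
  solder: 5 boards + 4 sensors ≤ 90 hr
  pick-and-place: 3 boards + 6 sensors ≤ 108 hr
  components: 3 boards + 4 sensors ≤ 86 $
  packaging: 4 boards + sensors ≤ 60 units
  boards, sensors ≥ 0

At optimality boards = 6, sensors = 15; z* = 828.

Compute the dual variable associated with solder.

At the optimum: solder uses 90 of 90 (binding); pick-and-place uses 108 of 108 (binding); components uses 78 of 86 (slack = 8); packaging uses 39 of 60 (slack = 21).
Since components, packaging are not tight, their duals are 0.
Dual feasibility on the basic columns requires 5·y_solder + 3·y_pick-and-place = 43, 4·y_solder + 6·y_pick-and-place = 38.
This yields shadow prices y_solder = 8, y_pick-and-place = 1.
Shadow price of solder = 8.

8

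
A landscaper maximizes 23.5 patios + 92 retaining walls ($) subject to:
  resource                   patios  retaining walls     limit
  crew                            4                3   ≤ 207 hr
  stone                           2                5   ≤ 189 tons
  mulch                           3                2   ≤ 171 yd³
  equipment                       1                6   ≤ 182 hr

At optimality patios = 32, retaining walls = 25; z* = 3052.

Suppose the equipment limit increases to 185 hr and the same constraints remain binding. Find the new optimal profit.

Binding: stone and equipment. Non-binding: crew (4 unused), mulch (25 unused).
Slack constraints have shadow price 0 (complementary slackness).
From A_Bᵀ y = c: 2·y_stone + 1·y_equipment = 23.5; 5·y_stone + 6·y_equipment = 92.
Solving: y_stone = 7, y_equipment = 9.5.
Δz = y_equipment·Δb = 9.5 × (3) = 28.5, so new z* = 3052 + 28.5 = 3080.5.

3080.5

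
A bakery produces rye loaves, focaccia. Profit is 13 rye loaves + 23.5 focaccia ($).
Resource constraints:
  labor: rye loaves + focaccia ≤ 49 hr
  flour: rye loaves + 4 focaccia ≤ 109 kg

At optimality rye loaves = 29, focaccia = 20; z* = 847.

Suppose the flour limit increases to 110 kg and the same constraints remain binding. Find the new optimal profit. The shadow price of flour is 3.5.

850.5

Δb = 1, so new z* = 847 + (3.5)·(1) = 847 + 3.5 = 850.5.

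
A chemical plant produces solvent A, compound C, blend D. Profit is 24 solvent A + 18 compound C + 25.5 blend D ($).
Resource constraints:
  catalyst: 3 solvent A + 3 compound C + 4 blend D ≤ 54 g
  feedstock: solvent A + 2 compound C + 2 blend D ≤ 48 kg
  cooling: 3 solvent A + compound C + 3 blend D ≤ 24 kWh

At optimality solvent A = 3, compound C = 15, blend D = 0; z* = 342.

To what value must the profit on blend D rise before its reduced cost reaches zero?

29

Check each constraint at x*: catalyst 54/54 (tight); feedstock 33/48 (slack 15); cooling 24/24 (tight).
Slack constraints have shadow price 0 (complementary slackness).
The binding rows give the dual system: 3·y_catalyst + 3·y_cooling = 24 and 3·y_catalyst + 1·y_cooling = 18.
→ y_catalyst = 5 and y_cooling = 3.
blend D enters the basis when its profit ≥ yᵀa₃ = 5·4 + 3·3 = 29.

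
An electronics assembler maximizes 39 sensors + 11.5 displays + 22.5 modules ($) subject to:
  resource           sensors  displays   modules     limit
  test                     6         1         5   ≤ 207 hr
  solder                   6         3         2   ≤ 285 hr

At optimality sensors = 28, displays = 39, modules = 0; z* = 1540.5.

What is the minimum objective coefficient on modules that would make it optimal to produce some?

Check each constraint at x*: test 207/207 (tight); solder 285/285 (tight).
Dual feasibility on the basic columns requires 6·y_test + 6·y_solder = 39, 1·y_test + 3·y_solder = 11.5.
→ y_test = 4 and y_solder = 2.5.
modules enters the basis when its profit ≥ yᵀa₃ = 4·5 + 2.5·2 = 25.

25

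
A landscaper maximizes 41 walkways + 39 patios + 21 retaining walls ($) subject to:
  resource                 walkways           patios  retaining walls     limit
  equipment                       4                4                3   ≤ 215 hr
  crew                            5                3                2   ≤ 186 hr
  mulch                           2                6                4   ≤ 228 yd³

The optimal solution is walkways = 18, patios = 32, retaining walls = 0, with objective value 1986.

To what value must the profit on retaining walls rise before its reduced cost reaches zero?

26

Binding: crew and mulch. Non-binding: equipment (15 unused).
Since equipment is not tight, its dual is 0.
The binding rows give the dual system: 5·y_crew + 2·y_mulch = 41 and 3·y_crew + 6·y_mulch = 39.
This yields shadow prices y_crew = 7, y_mulch = 3.
retaining walls enters the basis when its profit ≥ yᵀa₃ = 7·2 + 3·4 = 26.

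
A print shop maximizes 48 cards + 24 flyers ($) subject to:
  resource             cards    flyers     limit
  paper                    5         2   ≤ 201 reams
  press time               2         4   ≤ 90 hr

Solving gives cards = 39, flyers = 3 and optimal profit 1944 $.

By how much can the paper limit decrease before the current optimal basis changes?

156

Binding constraints: paper, press time. The basis is B = [[5,2],[2,4]] with det 16.
Per unit decrease in paper, x* moves by d = (-0.25, 0.125).
The basis stays optimal until cards reaches 0; allowable decrease = 156 reams.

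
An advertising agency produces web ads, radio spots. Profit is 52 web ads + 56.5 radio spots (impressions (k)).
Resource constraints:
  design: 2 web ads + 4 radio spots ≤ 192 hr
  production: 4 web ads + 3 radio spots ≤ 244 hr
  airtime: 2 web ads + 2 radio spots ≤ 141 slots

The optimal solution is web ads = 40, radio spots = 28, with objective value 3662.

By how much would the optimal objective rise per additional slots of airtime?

0

Check each constraint at x*: design 192/192 (tight); production 244/244 (tight); airtime 136/141 (slack 5).
Since airtime is not tight, its dual is 0.
From A_Bᵀ y = c: 2·y_design + 4·y_production = 52; 4·y_design + 3·y_production = 56.5.
This yields shadow prices y_design = 7, y_production = 9.5.
Shadow price of airtime = 0.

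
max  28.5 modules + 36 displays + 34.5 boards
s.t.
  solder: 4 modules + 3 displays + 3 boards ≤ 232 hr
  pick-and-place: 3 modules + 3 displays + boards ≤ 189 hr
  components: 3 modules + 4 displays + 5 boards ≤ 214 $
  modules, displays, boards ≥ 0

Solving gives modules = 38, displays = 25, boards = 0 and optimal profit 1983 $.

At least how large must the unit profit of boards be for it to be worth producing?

At the optimum: solder uses 227 of 232 (slack = 5); pick-and-place uses 189 of 189 (binding); components uses 214 of 214 (binding).
Slack constraints have shadow price 0 (complementary slackness).
Dual feasibility on the basic columns requires 3·y_pick-and-place + 3·y_components = 28.5, 3·y_pick-and-place + 4·y_components = 36.
This yields shadow prices y_pick-and-place = 2, y_components = 7.5.
boards enters the basis when its profit ≥ yᵀa₃ = 2·1 + 7.5·5 = 39.5.

39.5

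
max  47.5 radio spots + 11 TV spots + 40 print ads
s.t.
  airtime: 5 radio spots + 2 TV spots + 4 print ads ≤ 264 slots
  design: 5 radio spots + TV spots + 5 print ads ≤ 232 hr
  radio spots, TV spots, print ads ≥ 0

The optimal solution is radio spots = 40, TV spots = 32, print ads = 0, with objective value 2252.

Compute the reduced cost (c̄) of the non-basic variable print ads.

At the optimum: airtime uses 264 of 264 (binding); design uses 232 of 232 (binding).
The binding rows give the dual system: 5·y_airtime + 5·y_design = 47.5 and 2·y_airtime + 1·y_design = 11.
This yields shadow prices y_airtime = 1.5, y_design = 8.
Reduced cost of print ads: c₃ − yᵀa₃ = 40 − (1.5·4 + 8·5) = 40 − 46 = -6.

-6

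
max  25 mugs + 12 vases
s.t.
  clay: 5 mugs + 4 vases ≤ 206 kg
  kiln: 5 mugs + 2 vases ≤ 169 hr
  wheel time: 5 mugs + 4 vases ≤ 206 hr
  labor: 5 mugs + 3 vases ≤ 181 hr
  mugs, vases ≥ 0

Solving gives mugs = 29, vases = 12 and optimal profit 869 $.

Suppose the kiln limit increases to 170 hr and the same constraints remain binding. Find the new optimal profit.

At the optimum: clay uses 193 of 206 (slack = 13); kiln uses 169 of 169 (binding); wheel time uses 193 of 206 (slack = 13); labor uses 181 of 181 (binding).
Since clay, wheel time are not tight, their duals are 0.
From A_Bᵀ y = c: 5·y_kiln + 5·y_labor = 25; 2·y_kiln + 3·y_labor = 12.
→ y_kiln = 3 and y_labor = 2.
Δz = y_kiln·Δb = 3 × (1) = 3, so new z* = 869 + 3 = 872.

872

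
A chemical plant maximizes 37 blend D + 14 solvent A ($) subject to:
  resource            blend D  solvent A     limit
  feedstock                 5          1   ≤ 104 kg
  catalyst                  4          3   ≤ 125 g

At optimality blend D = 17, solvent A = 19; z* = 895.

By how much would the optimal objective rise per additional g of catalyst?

3

Both feedstock and catalyst are binding at x*.
The binding rows give the dual system: 5·y_feedstock + 4·y_catalyst = 37 and 1·y_feedstock + 3·y_catalyst = 14.
This yields shadow prices y_feedstock = 5, y_catalyst = 3.
Shadow price of catalyst = 3.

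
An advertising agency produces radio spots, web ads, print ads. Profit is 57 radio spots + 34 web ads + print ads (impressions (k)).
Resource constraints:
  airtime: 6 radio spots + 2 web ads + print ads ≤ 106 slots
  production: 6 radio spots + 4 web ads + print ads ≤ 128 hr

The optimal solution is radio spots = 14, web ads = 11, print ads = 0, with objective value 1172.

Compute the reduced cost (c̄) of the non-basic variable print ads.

At the optimum: airtime uses 106 of 106 (binding); production uses 128 of 128 (binding).
From A_Bᵀ y = c: 6·y_airtime + 6·y_production = 57; 2·y_airtime + 4·y_production = 34.
Solving: y_airtime = 2, y_production = 7.5.
Reduced cost of print ads: c₃ − yᵀa₃ = 1 − (2·1 + 7.5·1) = 1 − 9.5 = -8.5.

-8.5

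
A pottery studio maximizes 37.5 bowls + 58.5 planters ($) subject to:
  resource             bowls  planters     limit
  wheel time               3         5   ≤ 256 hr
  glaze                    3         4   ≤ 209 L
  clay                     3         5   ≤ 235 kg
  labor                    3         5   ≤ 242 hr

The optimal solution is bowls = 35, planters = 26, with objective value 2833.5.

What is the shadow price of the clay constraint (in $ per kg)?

8.5

At the optimum: wheel time uses 235 of 256 (slack = 21); glaze uses 209 of 209 (binding); clay uses 235 of 235 (binding); labor uses 235 of 242 (slack = 7).
Since wheel time, labor are not tight, their duals are 0.
The binding rows give the dual system: 3·y_glaze + 3·y_clay = 37.5 and 4·y_glaze + 5·y_clay = 58.5.
Solving: y_glaze = 4, y_clay = 8.5.
Shadow price of clay = 8.5.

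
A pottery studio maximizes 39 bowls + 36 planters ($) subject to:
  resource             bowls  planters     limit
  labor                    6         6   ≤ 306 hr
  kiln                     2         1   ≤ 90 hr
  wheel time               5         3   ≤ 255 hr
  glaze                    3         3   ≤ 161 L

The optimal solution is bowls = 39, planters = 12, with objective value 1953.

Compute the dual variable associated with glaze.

Check each constraint at x*: labor 306/306 (tight); kiln 90/90 (tight); wheel time 231/255 (slack 24); glaze 153/161 (slack 8).
By complementary slackness, y = 0 for the non-binding constraints.
The binding rows give the dual system: 6·y_labor + 2·y_kiln = 39 and 6·y_labor + 1·y_kiln = 36.
This yields shadow prices y_labor = 5.5, y_kiln = 3.
Shadow price of glaze = 0.

0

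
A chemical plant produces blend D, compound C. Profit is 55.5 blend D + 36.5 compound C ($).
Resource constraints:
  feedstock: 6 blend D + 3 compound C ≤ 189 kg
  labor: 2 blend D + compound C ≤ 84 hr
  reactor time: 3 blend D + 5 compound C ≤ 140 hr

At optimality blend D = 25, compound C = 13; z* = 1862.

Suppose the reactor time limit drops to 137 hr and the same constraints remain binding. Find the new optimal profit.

1854.5

Check each constraint at x*: feedstock 189/189 (tight); labor 63/84 (slack 21); reactor time 140/140 (tight).
By complementary slackness, y = 0 for the non-binding constraint.
Dual feasibility on the basic columns requires 6·y_feedstock + 3·y_reactor time = 55.5, 3·y_feedstock + 5·y_reactor time = 36.5.
This yields shadow prices y_feedstock = 8, y_reactor time = 2.5.
Δz = y_reactor time·Δb = 2.5 × (-3) = -7.5, so new z* = 1862 − 7.5 = 1854.5.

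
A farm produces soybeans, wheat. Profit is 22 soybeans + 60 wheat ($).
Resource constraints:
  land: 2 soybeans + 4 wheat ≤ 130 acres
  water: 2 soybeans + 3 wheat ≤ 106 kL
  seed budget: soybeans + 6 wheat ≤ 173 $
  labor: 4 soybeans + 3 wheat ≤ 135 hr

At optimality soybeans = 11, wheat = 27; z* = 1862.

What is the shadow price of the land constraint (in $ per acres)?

At the optimum: land uses 130 of 130 (binding); water uses 103 of 106 (slack = 3); seed budget uses 173 of 173 (binding); labor uses 125 of 135 (slack = 10).
Slack constraints have shadow price 0 (complementary slackness).
Dual feasibility on the basic columns requires 2·y_land + 1·y_seed budget = 22, 4·y_land + 6·y_seed budget = 60.
→ y_land = 9 and y_seed budget = 4.
Shadow price of land = 9.

9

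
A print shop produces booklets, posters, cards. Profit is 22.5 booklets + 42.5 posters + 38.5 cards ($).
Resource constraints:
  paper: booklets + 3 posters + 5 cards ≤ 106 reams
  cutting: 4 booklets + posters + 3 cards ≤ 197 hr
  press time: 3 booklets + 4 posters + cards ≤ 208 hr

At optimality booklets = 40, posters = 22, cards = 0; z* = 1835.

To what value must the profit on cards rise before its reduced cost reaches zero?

Binding: paper and press time. Non-binding: cutting (15 unused).
By complementary slackness, y = 0 for the non-binding constraint.
The binding rows give the dual system: 1·y_paper + 3·y_press time = 22.5 and 3·y_paper + 4·y_press time = 42.5.
→ y_paper = 7.5 and y_press time = 5.
cards enters the basis when its profit ≥ yᵀa₃ = 7.5·5 + 5·1 = 42.5.

42.5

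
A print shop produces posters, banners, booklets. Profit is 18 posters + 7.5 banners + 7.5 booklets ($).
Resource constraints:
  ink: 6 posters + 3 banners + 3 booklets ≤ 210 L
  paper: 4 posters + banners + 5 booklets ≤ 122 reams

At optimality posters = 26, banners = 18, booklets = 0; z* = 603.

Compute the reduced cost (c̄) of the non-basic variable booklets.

At the optimum: ink uses 210 of 210 (binding); paper uses 122 of 122 (binding).
Dual feasibility on the basic columns requires 6·y_ink + 4·y_paper = 18, 3·y_ink + 1·y_paper = 7.5.
→ y_ink = 2 and y_paper = 1.5.
Reduced cost of booklets: c₃ − yᵀa₃ = 7.5 − (2·3 + 1.5·5) = 7.5 − 13.5 = -6.

-6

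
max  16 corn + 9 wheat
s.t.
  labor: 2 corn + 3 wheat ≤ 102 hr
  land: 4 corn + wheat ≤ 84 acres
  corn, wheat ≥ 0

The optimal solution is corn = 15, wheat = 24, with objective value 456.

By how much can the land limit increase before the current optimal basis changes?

Binding constraints: labor, land. The basis is B = [[2,3],[4,1]] with det -10.
Per unit increase in land, x* moves by d = (0.3, -0.2).
The basis stays optimal until wheat reaches 0; allowable increase = 120 acres.

120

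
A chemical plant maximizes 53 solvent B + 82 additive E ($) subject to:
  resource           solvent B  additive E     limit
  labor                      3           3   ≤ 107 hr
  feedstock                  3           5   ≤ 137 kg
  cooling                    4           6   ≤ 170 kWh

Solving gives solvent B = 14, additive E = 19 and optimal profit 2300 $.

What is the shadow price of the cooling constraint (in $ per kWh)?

9.5

Check each constraint at x*: labor 99/107 (slack 8); feedstock 137/137 (tight); cooling 170/170 (tight).
Since labor is not tight, its dual is 0.
From A_Bᵀ y = c: 3·y_feedstock + 4·y_cooling = 53; 5·y_feedstock + 6·y_cooling = 82.
Solving: y_feedstock = 5, y_cooling = 9.5.
Shadow price of cooling = 9.5.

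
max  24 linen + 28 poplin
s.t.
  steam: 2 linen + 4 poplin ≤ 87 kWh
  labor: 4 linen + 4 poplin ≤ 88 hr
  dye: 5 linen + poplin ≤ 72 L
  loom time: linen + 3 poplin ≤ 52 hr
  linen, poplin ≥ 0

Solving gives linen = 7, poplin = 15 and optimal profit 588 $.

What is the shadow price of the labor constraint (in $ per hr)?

5.5

At the optimum: steam uses 74 of 87 (slack = 13); labor uses 88 of 88 (binding); dye uses 50 of 72 (slack = 22); loom time uses 52 of 52 (binding).
By complementary slackness, y = 0 for the non-binding constraints.
The binding rows give the dual system: 4·y_labor + 1·y_loom time = 24 and 4·y_labor + 3·y_loom time = 28.
This yields shadow prices y_labor = 5.5, y_loom time = 2.
Shadow price of labor = 5.5.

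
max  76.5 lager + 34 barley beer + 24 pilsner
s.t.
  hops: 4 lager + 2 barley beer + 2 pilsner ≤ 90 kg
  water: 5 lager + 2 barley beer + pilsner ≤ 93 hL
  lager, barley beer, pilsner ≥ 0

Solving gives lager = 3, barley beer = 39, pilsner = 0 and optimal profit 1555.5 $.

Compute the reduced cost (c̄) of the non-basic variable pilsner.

-1.5

Both hops and water are binding at x*.
The binding rows give the dual system: 4·y_hops + 5·y_water = 76.5 and 2·y_hops + 2·y_water = 34.
Solving: y_hops = 8.5, y_water = 8.5.
Reduced cost of pilsner: c₃ − yᵀa₃ = 24 − (8.5·2 + 8.5·1) = 24 − 25.5 = -1.5.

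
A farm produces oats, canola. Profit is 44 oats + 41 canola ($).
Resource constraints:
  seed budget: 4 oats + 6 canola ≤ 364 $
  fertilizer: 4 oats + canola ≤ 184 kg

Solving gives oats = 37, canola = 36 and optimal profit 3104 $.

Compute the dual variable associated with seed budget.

At the optimum: seed budget uses 364 of 364 (binding); fertilizer uses 184 of 184 (binding).
Dual feasibility on the basic columns requires 4·y_seed budget + 4·y_fertilizer = 44, 6·y_seed budget + 1·y_fertilizer = 41.
→ y_seed budget = 6 and y_fertilizer = 5.
Shadow price of seed budget = 6.

6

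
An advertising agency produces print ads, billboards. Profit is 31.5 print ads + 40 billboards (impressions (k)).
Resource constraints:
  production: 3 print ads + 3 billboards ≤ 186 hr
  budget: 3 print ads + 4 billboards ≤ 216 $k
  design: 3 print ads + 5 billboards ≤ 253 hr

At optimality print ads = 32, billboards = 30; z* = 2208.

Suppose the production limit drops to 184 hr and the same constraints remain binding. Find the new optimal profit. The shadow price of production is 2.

2204

Δb = -2, so new z* = 2208 + (2)·(-2) = 2208 − 4 = 2204.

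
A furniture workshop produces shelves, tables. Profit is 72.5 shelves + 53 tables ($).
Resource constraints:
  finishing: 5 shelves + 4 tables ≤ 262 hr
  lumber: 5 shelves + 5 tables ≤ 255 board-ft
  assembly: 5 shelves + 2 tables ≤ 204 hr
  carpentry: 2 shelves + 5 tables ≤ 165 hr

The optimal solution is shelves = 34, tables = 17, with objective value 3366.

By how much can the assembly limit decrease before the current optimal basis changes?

Binding constraints: lumber, assembly. The basis is B = [[5,5],[5,2]] with det -15.
Per unit decrease in assembly, x* moves by d = (-0.3333, 0.3333).
The basis stays optimal until carpentry becomes binding; allowable decrease = 12 hr.

12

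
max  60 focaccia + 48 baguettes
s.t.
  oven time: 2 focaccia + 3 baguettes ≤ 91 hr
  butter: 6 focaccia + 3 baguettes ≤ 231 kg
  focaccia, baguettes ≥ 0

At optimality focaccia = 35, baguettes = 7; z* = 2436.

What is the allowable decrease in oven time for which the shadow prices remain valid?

14

Binding constraints: oven time, butter. The basis is B = [[2,3],[6,3]] with det -12.
Per unit decrease in oven time, x* moves by d = (0.25, -0.5).
The basis stays optimal until baguettes reaches 0; allowable decrease = 14 hr.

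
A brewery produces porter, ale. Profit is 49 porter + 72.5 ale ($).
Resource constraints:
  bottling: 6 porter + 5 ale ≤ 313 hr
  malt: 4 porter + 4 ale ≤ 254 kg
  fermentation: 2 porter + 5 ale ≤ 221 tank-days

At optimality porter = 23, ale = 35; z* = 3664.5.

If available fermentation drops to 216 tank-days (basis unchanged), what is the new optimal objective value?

3617

At the optimum: bottling uses 313 of 313 (binding); malt uses 232 of 254 (slack = 22); fermentation uses 221 of 221 (binding).
By complementary slackness, y = 0 for the non-binding constraint.
The binding rows give the dual system: 6·y_bottling + 2·y_fermentation = 49 and 5·y_bottling + 5·y_fermentation = 72.5.
→ y_bottling = 5 and y_fermentation = 9.5.
Δz = y_fermentation·Δb = 9.5 × (-5) = -47.5, so new z* = 3664.5 − 47.5 = 3617.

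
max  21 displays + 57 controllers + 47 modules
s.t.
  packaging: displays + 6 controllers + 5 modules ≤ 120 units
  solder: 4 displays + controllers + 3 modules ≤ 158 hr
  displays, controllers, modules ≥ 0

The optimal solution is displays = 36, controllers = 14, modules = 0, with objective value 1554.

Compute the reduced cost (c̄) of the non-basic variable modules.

Check each constraint at x*: packaging 120/120 (tight); solder 158/158 (tight).
Dual feasibility on the basic columns requires 1·y_packaging + 4·y_solder = 21, 6·y_packaging + 1·y_solder = 57.
This yields shadow prices y_packaging = 9, y_solder = 3.
Reduced cost of modules: c₃ − yᵀa₃ = 47 − (9·5 + 3·3) = 47 − 54 = -7.

-7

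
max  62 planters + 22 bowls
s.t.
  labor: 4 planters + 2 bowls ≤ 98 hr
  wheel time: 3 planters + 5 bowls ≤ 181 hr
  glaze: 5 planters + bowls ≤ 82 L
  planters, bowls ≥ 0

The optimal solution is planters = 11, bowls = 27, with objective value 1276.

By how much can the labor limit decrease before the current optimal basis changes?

32.4

Binding constraints: labor, glaze. The basis is B = [[4,2],[5,1]] with det -6.
Per unit decrease in labor, x* moves by d = (0.1667, -0.8333).
The basis stays optimal until bowls reaches 0; allowable decrease = 32.4 hr.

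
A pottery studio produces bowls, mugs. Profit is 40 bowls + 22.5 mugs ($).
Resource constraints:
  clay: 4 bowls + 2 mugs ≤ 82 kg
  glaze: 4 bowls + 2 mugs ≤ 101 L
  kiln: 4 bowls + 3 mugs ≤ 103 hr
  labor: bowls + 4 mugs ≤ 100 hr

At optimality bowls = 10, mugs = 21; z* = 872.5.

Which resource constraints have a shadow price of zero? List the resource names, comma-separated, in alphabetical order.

glaze, labor

clay: 82/82 (binding)
glaze: 82/101 (slack 19)
kiln: 103/103 (binding)
labor: 94/100 (slack 6)
By complementary slackness, a constraint with positive slack has shadow price 0 → glaze, labor.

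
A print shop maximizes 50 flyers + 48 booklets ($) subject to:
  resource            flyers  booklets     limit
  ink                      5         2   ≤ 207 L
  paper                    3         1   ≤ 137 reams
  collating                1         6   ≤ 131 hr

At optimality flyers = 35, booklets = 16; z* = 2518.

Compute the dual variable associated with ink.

9

At the optimum: ink uses 207 of 207 (binding); paper uses 121 of 137 (slack = 16); collating uses 131 of 131 (binding).
By complementary slackness, y = 0 for the non-binding constraint.
From A_Bᵀ y = c: 5·y_ink + 1·y_collating = 50; 2·y_ink + 6·y_collating = 48.
This yields shadow prices y_ink = 9, y_collating = 5.
Shadow price of ink = 9.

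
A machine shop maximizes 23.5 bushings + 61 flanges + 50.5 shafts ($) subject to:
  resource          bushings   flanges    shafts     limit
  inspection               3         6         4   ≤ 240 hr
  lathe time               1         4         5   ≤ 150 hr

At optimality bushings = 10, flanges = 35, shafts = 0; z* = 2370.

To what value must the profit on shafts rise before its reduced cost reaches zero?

57

Both inspection and lathe time are binding at x*.
The binding rows give the dual system: 3·y_inspection + 1·y_lathe time = 23.5 and 6·y_inspection + 4·y_lathe time = 61.
Solving: y_inspection = 5.5, y_lathe time = 7.
shafts enters the basis when its profit ≥ yᵀa₃ = 5.5·4 + 7·5 = 57.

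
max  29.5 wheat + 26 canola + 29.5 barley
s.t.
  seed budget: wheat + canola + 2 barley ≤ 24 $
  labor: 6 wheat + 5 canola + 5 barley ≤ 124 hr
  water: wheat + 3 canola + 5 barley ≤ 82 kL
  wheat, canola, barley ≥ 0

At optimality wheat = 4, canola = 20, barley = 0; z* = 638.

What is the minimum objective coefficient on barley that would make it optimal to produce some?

34.5

Check each constraint at x*: seed budget 24/24 (tight); labor 124/124 (tight); water 64/82 (slack 18).
Slack constraints have shadow price 0 (complementary slackness).
The binding rows give the dual system: 1·y_seed budget + 6·y_labor = 29.5 and 1·y_seed budget + 5·y_labor = 26.
This yields shadow prices y_seed budget = 8.5, y_labor = 3.5.
barley enters the basis when its profit ≥ yᵀa₃ = 8.5·2 + 3.5·5 = 34.5.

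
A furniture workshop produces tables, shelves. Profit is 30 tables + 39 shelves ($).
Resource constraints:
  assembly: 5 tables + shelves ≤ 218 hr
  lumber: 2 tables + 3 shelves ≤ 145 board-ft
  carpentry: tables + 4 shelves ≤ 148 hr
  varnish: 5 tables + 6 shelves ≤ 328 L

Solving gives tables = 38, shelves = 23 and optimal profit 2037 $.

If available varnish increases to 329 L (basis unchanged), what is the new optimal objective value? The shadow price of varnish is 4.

Δb = 1, so new z* = 2037 + (4)·(1) = 2037 + 4 = 2041.

2041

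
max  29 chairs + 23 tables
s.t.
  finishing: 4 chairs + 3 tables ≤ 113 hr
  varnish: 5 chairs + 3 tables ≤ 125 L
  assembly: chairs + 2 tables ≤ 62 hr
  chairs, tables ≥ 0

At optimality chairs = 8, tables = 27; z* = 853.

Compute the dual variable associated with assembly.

1

Binding: finishing and assembly. Non-binding: varnish (4 unused).
By complementary slackness, y = 0 for the non-binding constraint.
The binding rows give the dual system: 4·y_finishing + 1·y_assembly = 29 and 3·y_finishing + 2·y_assembly = 23.
Solving: y_finishing = 7, y_assembly = 1.
Shadow price of assembly = 1.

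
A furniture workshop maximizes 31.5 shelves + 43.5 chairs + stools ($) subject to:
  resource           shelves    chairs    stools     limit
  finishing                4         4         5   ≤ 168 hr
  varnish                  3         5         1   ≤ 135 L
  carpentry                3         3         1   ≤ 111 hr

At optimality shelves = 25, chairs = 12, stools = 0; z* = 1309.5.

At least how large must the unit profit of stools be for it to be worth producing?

Check each constraint at x*: finishing 148/168 (slack 20); varnish 135/135 (tight); carpentry 111/111 (tight).
By complementary slackness, y = 0 for the non-binding constraint.
From A_Bᵀ y = c: 3·y_varnish + 3·y_carpentry = 31.5; 5·y_varnish + 3·y_carpentry = 43.5.
Solving: y_varnish = 6, y_carpentry = 4.5.
stools enters the basis when its profit ≥ yᵀa₃ = 6·1 + 4.5·1 = 10.5.

10.5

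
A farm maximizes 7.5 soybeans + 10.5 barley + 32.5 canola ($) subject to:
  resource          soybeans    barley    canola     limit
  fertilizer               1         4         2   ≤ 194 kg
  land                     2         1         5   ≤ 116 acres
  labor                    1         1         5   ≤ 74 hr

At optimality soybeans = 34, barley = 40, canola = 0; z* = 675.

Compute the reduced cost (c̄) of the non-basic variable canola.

At the optimum: fertilizer uses 194 of 194 (binding); land uses 108 of 116 (slack = 8); labor uses 74 of 74 (binding).
By complementary slackness, y = 0 for the non-binding constraint.
The binding rows give the dual system: 1·y_fertilizer + 1·y_labor = 7.5 and 4·y_fertilizer + 1·y_labor = 10.5.
Solving: y_fertilizer = 1, y_labor = 6.5.
Reduced cost of canola: c₃ − yᵀa₃ = 32.5 − (1·2 + 6.5·5) = 32.5 − 34.5 = -2.

-2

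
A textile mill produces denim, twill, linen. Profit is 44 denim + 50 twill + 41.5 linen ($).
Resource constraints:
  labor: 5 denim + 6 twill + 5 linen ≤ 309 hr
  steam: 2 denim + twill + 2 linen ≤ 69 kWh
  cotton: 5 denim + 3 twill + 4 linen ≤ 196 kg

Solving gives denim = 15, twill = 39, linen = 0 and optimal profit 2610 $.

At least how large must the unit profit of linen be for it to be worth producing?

Check each constraint at x*: labor 309/309 (tight); steam 69/69 (tight); cotton 192/196 (slack 4).
Slack constraints have shadow price 0 (complementary slackness).
From A_Bᵀ y = c: 5·y_labor + 2·y_steam = 44; 6·y_labor + 1·y_steam = 50.
→ y_labor = 8 and y_steam = 2.
linen enters the basis when its profit ≥ yᵀa₃ = 8·5 + 2·2 = 44.

44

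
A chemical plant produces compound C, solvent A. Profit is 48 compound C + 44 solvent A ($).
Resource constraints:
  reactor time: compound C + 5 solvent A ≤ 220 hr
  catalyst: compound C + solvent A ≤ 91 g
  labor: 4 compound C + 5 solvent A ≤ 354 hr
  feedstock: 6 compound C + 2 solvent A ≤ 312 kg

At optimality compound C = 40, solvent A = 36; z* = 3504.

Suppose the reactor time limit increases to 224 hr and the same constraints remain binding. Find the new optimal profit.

Binding: reactor time and feedstock. Non-binding: catalyst (15 unused), labor (14 unused).
By complementary slackness, y = 0 for the non-binding constraints.
The binding rows give the dual system: 1·y_reactor time + 6·y_feedstock = 48 and 5·y_reactor time + 2·y_feedstock = 44.
This yields shadow prices y_reactor time = 6, y_feedstock = 7.
Δz = y_reactor time·Δb = 6 × (4) = 24, so new z* = 3504 + 24 = 3528.

3528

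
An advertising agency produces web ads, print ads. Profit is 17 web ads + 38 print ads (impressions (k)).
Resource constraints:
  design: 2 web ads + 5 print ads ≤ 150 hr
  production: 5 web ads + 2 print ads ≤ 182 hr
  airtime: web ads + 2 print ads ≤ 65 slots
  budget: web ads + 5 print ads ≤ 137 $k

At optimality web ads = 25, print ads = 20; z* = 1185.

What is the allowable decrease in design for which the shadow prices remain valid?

2.125

Binding constraints: design, airtime. The basis is B = [[2,5],[1,2]] with det -1.
Per unit decrease in design, x* moves by d = (2, -1).
The basis stays optimal until production becomes binding; allowable decrease = 2.125 hr.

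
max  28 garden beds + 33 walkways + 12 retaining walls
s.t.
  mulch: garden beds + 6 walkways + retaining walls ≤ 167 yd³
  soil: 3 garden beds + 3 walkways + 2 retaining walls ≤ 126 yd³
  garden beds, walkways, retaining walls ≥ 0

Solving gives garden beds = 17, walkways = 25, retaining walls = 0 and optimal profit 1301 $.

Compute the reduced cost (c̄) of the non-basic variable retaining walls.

Both mulch and soil are binding at x*.
From A_Bᵀ y = c: 1·y_mulch + 3·y_soil = 28; 6·y_mulch + 3·y_soil = 33.
→ y_mulch = 1 and y_soil = 9.
Reduced cost of retaining walls: c₃ − yᵀa₃ = 12 − (1·1 + 9·2) = 12 − 19 = -7.

-7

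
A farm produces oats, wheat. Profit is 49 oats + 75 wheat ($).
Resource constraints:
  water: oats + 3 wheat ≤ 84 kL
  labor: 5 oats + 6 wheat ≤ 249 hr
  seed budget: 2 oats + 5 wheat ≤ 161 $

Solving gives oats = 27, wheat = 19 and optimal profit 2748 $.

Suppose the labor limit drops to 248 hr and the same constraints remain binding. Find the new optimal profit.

2740

At the optimum: water uses 84 of 84 (binding); labor uses 249 of 249 (binding); seed budget uses 149 of 161 (slack = 12).
Since seed budget is not tight, its dual is 0.
The binding rows give the dual system: 1·y_water + 5·y_labor = 49 and 3·y_water + 6·y_labor = 75.
Solving: y_water = 9, y_labor = 8.
Δz = y_labor·Δb = 8 × (-1) = -8, so new z* = 2748 − 8 = 2740.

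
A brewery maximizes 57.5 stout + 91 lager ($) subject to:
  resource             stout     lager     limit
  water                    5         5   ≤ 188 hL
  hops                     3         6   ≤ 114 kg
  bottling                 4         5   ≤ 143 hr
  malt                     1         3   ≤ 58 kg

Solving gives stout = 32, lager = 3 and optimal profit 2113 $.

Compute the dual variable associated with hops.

Check each constraint at x*: water 175/188 (slack 13); hops 114/114 (tight); bottling 143/143 (tight); malt 41/58 (slack 17).
By complementary slackness, y = 0 for the non-binding constraints.
Dual feasibility on the basic columns requires 3·y_hops + 4·y_bottling = 57.5, 6·y_hops + 5·y_bottling = 91.
This yields shadow prices y_hops = 8.5, y_bottling = 8.
Shadow price of hops = 8.5.

8.5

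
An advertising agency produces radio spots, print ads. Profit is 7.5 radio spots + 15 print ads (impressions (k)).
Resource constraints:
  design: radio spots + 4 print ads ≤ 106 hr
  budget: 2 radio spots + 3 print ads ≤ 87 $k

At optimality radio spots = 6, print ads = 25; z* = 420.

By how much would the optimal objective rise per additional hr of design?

1.5

At the optimum: design uses 106 of 106 (binding); budget uses 87 of 87 (binding).
From A_Bᵀ y = c: 1·y_design + 2·y_budget = 7.5; 4·y_design + 3·y_budget = 15.
This yields shadow prices y_design = 1.5, y_budget = 3.
Shadow price of design = 1.5.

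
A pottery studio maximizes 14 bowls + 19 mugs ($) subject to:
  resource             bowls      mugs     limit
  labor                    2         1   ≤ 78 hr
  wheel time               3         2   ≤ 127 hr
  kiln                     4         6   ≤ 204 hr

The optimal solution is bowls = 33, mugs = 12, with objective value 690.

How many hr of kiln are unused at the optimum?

0

kiln used = 4·33 + 6·12 = 204; slack = 204 − 204 = 0.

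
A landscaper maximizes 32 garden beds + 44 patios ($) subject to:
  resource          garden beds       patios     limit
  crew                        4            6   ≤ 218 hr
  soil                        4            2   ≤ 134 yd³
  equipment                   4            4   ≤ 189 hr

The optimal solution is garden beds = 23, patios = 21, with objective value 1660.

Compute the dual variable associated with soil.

Binding: crew and soil. Non-binding: equipment (13 unused).
Since equipment is not tight, its dual is 0.
The binding rows give the dual system: 4·y_crew + 4·y_soil = 32 and 6·y_crew + 2·y_soil = 44.
→ y_crew = 7 and y_soil = 1.
Shadow price of soil = 1.

1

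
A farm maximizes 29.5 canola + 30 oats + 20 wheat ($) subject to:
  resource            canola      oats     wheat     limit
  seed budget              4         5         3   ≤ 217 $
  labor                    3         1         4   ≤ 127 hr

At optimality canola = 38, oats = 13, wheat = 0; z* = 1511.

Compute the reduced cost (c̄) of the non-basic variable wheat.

-6.5

Both seed budget and labor are binding at x*.
From A_Bᵀ y = c: 4·y_seed budget + 3·y_labor = 29.5; 5·y_seed budget + 1·y_labor = 30.
This yields shadow prices y_seed budget = 5.5, y_labor = 2.5.
Reduced cost of wheat: c₃ − yᵀa₃ = 20 − (5.5·3 + 2.5·4) = 20 − 26.5 = -6.5.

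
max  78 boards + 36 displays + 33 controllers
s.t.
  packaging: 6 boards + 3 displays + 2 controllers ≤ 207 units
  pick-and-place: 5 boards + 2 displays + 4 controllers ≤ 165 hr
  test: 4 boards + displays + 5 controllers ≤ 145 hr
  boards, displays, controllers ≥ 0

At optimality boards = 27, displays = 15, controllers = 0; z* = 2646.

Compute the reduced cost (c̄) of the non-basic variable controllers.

-7

Binding: packaging and pick-and-place. Non-binding: test (22 unused).
Slack constraints have shadow price 0 (complementary slackness).
Dual feasibility on the basic columns requires 6·y_packaging + 5·y_pick-and-place = 78, 3·y_packaging + 2·y_pick-and-place = 36.
Solving: y_packaging = 8, y_pick-and-place = 6.
Reduced cost of controllers: c₃ − yᵀa₃ = 33 − (8·2 + 6·4) = 33 − 40 = -7.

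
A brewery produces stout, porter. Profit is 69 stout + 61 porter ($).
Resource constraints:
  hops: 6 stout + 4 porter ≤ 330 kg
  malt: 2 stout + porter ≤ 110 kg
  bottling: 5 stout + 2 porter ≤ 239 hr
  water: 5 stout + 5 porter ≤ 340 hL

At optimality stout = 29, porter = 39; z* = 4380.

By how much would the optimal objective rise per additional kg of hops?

4

Check each constraint at x*: hops 330/330 (tight); malt 97/110 (slack 13); bottling 223/239 (slack 16); water 340/340 (tight).
Since malt, bottling are not tight, their duals are 0.
The binding rows give the dual system: 6·y_hops + 5·y_water = 69 and 4·y_hops + 5·y_water = 61.
Solving: y_hops = 4, y_water = 9.
Shadow price of hops = 4.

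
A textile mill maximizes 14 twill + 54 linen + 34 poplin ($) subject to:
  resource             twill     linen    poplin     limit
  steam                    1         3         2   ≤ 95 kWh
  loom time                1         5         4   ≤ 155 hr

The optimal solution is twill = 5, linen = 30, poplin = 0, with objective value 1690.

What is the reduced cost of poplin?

At the optimum: steam uses 95 of 95 (binding); loom time uses 155 of 155 (binding).
The binding rows give the dual system: 1·y_steam + 1·y_loom time = 14 and 3·y_steam + 5·y_loom time = 54.
Solving: y_steam = 8, y_loom time = 6.
Reduced cost of poplin: c₃ − yᵀa₃ = 34 − (8·2 + 6·4) = 34 − 40 = -6.

-6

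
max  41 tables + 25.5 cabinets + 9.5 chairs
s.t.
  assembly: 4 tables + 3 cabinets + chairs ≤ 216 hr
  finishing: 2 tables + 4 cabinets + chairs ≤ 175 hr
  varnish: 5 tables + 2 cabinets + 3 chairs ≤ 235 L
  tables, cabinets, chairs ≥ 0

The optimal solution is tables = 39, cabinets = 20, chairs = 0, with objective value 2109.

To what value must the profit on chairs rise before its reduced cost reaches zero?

15.5

Check each constraint at x*: assembly 216/216 (tight); finishing 158/175 (slack 17); varnish 235/235 (tight).
By complementary slackness, y = 0 for the non-binding constraint.
From A_Bᵀ y = c: 4·y_assembly + 5·y_varnish = 41; 3·y_assembly + 2·y_varnish = 25.5.
Solving: y_assembly = 6.5, y_varnish = 3.
chairs enters the basis when its profit ≥ yᵀa₃ = 6.5·1 + 3·3 = 15.5.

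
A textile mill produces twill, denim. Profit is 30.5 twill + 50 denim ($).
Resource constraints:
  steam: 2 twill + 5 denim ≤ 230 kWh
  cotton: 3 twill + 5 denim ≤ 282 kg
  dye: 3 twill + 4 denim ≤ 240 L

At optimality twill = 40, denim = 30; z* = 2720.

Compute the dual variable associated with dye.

At the optimum: steam uses 230 of 230 (binding); cotton uses 270 of 282 (slack = 12); dye uses 240 of 240 (binding).
Slack constraints have shadow price 0 (complementary slackness).
The binding rows give the dual system: 2·y_steam + 3·y_dye = 30.5 and 5·y_steam + 4·y_dye = 50.
Solving: y_steam = 4, y_dye = 7.5.
Shadow price of dye = 7.5.

7.5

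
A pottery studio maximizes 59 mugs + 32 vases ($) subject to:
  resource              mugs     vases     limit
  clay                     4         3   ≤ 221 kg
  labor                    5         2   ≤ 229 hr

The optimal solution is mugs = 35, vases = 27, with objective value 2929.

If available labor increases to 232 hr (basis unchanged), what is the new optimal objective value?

2950

Both clay and labor are binding at x*.
Dual feasibility on the basic columns requires 4·y_clay + 5·y_labor = 59, 3·y_clay + 2·y_labor = 32.
This yields shadow prices y_clay = 6, y_labor = 7.
Δz = y_labor·Δb = 7 × (3) = 21, so new z* = 2929 + 21 = 2950.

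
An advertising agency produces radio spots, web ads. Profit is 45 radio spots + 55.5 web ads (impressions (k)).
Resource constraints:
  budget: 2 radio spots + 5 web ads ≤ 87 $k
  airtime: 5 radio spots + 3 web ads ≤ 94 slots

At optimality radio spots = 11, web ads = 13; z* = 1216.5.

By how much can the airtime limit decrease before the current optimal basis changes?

Binding constraints: budget, airtime. The basis is B = [[2,5],[5,3]] with det -19.
Per unit decrease in airtime, x* moves by d = (-0.2632, 0.1053).
The basis stays optimal until radio spots reaches 0; allowable decrease = 41.8 slots.

41.8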